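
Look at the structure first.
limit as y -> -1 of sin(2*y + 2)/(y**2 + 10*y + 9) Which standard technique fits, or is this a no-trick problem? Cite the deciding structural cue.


Verdict: l'Hôpital's rule (0/0) — the 0/0 form at -1 is the signature situation for l'Hôpital's rule. Expanding numerator and denominator to first order gives the same value — the rule automates exactly that.


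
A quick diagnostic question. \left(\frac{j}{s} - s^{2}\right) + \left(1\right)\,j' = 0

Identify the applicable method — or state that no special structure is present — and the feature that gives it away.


Best approach: a linear integrating factor — linear in the unknown with genuine forcing: multiply through by the exponential of the integrated coefficient and the left side closes into one derivative.


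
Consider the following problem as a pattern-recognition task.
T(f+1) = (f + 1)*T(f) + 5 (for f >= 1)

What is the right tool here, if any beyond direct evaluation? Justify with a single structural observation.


Verdict: a summation factor — it is first-order linear but the coefficient f + 1 depends on the index, so multiply through by a summation factor to telescope it.


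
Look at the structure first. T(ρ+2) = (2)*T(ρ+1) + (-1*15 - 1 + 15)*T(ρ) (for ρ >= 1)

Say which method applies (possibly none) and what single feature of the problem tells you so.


Verdict: the characteristic-root method — the recurrence treats every index alike (constant coefficients, no forcing) — precisely the regime where r^ρ trials close it.


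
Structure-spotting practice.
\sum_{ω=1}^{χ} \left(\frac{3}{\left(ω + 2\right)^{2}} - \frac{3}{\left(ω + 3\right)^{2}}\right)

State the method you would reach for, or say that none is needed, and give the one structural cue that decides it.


Verdict: telescoping — the piece each term subtracts is \frac{3}{\left(ω + 2\right)^{2}} advanced by one index, and it reappears with a plus sign leading the following term — the sum collapses to its boundary terms.


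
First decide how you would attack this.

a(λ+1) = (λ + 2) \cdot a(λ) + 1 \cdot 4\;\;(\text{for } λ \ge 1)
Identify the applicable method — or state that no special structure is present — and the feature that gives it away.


Technique: a summation factor — it is first-order linear but the coefficient λ + 2 depends on the index, so multiply through by a summation factor to telescope it.


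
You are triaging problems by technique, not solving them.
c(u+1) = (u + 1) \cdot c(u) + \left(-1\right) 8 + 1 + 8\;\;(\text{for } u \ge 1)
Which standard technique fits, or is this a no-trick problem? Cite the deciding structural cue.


Technique: a summation factor — rescale the sequence by the product of the weights u + 1 so far — the recurrence collapses to a plain running sum.


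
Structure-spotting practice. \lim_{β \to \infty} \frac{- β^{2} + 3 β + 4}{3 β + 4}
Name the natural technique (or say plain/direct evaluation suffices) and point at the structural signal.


Method: dominant-term comparison — at large β only the top-degree terms survive; compare the leading terms and the limit falls out. Differentiating the expression as a single quotient would eventually settle it as well; matching dominant growth settles it immediately.


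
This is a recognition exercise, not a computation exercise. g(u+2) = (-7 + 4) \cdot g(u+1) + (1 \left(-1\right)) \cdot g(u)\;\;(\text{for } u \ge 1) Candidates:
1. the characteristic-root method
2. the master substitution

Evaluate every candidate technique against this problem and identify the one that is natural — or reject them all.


Verdict: the characteristic-root method — because shifting u leaves the equation's coefficients unchanged, exponential trials reduce it to algebra.
- the characteristic-root method — applicable, and directly so.
- the master substitution — the recursion shifts the index rather than dividing it.


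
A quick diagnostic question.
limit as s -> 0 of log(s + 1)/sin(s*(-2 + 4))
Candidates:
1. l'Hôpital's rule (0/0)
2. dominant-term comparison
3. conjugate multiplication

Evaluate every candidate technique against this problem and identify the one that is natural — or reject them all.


Method: l'Hôpital's rule (0/0) — substituting 0 gives 0 over 0; differentiate top and bottom once and re-evaluate. The standard small-argument limits would also carry it; the rule is the systematic route.
- l'Hôpital's rule (0/0) — a fit — the right tool for this form.
- dominant-term comparison: leading-power comparison does not apply to this form.
- conjugate multiplication — no divergent radical difference is present for a conjugate pair to cancel.


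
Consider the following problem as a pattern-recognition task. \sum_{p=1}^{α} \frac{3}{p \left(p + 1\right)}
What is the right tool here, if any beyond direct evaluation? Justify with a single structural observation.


Verdict: telescoping — rewrite \frac{3}{p \left(p + 1\right)} as simple fractions and successive terms eat each other — only the edges survive.


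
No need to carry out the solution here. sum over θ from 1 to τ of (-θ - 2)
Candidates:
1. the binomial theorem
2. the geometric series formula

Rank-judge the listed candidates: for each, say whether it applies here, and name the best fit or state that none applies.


Diagnosis: no special technique — every summand is a constant multiple of a power of θ — apply the standard power-sum identities one degree at a time.
- the binomial theorem: the terms do not reassemble into a binomial power.
- the geometric series formula: the term-to-term ratio drifts with the index — the one thing the geometric formula cannot absorb.


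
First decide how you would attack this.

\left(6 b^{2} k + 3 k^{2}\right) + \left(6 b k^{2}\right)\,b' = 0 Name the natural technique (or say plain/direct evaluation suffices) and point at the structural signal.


Best approach: the exact-equation method — equality of cross partials is the green light — assemble the potential function term by term.


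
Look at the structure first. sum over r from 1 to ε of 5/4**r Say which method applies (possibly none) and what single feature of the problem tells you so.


Diagnosis: the geometric series formula — consecutive terms stand in a fixed index-free ratio — the geometric sum formula closes it.


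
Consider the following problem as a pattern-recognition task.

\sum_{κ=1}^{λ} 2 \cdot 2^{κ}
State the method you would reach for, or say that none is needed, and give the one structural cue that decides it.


Best approach: the geometric series formula — each term is 2 times the previous one, so the geometric-series formula applies directly.


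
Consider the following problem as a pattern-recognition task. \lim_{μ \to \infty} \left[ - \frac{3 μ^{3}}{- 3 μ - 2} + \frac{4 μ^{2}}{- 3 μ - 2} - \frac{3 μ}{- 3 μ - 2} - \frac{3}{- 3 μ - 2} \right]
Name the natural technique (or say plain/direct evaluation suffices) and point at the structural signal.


Method: dominant-term comparison — divide by the highest power of μ present: lower-order terms vanish and the dominant ratio remains. Differentiating the expression as a single quotient would eventually settle it as well; matching dominant growth settles it immediately.


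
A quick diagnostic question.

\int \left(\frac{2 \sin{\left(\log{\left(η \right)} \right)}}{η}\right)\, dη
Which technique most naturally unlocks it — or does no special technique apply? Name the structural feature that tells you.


Method: u-substitution — collected, the integrand has one factor that is, up to a constant, the derivative of an inner expression the rest depends on — substitute for that inner expression.


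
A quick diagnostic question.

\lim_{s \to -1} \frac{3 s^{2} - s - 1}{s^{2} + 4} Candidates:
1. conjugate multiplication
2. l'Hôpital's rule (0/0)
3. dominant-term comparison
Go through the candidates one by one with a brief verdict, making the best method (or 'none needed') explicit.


Technique: no special technique — no vanishing denominator and no indeterminate clash at the point — evaluation is immediate.
- conjugate multiplication: no divergent radical difference is present for a conjugate pair to cancel.
- l'Hôpital's rule (0/0): evaluation at the point is determinate, so the rule has nothing to repair.
- dominant-term comparison: no dominant power emerges to decide the limit by degree comparison.


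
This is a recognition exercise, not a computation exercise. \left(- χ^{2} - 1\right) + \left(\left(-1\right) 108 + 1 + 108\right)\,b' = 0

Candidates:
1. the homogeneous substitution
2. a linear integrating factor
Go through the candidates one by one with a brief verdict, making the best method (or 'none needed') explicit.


Verdict: no special technique — with b absent the equation is not coupled at all: direct integration in χ.
- the homogeneous substitution: the ratio substitution does not collapse this equation.
- a linear integrating factor — with the unknown absent the integrating factor is a formality; direct integration is the working structure.


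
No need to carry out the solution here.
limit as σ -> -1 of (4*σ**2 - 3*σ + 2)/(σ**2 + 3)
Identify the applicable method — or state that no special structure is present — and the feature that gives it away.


Diagnosis: no special technique — the expression is continuous at the evaluation point — substitute directly; no indeterminate form appears.


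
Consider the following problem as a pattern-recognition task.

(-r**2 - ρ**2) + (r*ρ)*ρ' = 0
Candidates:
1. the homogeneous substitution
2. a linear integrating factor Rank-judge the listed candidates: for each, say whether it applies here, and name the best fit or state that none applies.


Verdict: the homogeneous substitution — the slope's numerator and denominator share total degree; set v = ρ/r and the equation drops to separable form. This doubles as a Bernoulli equation in the unknown as written; the homogeneous route needs no setup at all.
- the homogeneous substitution: applies; the problem has the shape this method handles.
- a linear integrating factor — a nonlinear term in the unknown puts this outside the integrating-factor template.


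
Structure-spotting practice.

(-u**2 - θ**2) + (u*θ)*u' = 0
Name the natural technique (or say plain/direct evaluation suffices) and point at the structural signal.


Diagnosis: the homogeneous substitution — the slope's numerator and denominator share total degree; set v = u/θ and the equation drops to separable form. Rearranged, this also fits the Bernoulli template directly; the homogeneous substitution reads the structure without the rearrangement.


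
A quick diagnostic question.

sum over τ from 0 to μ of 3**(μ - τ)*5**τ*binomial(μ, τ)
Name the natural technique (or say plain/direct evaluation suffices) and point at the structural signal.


Technique: the binomial theorem — the summand is term τ of a binomial expansion in 5 and 3; the whole sum is a single power.


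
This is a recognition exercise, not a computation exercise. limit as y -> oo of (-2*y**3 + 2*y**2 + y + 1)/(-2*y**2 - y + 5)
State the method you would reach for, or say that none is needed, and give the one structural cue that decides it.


Technique: dominant-term comparison — divide through by the highest power of y; every lower-order term dies and the dominant terms decide the limit. Viewed as a single quotient this is an ∞/∞ form — an at-infinity application of l'Hôpital's rule would also resolve it; comparing leading growth reads the answer without differentiating.


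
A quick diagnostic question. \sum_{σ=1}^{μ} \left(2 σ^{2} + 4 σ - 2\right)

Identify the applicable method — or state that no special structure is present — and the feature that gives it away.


Diagnosis: no special technique — Faulhaber territory: sum each constant-multiple power of σ with its closed-form formula, no trick required.


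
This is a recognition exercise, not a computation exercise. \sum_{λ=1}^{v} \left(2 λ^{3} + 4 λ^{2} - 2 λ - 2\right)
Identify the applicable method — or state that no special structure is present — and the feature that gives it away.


Diagnosis: no special technique — with only polynomial terms in λ present, the classical sum-of-powers identities are all you need.


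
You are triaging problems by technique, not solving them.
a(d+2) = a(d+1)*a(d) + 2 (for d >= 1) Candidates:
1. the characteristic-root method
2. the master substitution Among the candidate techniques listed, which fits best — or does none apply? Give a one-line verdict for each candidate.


Best approach: no special technique — nonlinear feedback in the recursion rules out every root- or factor-based technique.
- the characteristic-root method — nonlinearity rules out exponential-mode superposition from the start.
- the master substitution: with no divided-index recursive call, reindexing by powers of a base buys nothing.


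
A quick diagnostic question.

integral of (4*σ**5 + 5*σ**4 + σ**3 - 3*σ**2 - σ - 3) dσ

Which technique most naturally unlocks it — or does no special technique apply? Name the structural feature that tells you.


Diagnosis: no special technique — a term-by-term power-rule job in σ; no substitution or rearrangement earns its keep here.


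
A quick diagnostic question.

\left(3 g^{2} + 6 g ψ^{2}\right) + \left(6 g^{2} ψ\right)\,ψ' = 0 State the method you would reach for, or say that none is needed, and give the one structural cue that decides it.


Method: the exact-equation method — the cross partial derivatives of 3 g^{2} + 6 g ψ^{2} and 6 g^{2} ψ agree, so the left side is the total differential of one potential in g and ψ.


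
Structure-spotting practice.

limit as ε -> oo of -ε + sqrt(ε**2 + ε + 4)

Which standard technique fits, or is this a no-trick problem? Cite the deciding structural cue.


Best approach: conjugate multiplication — divergence minus divergence hides a finite answer — expose it by pairing sqrt(ε**2 + ε + 4) - ε with its conjugate.


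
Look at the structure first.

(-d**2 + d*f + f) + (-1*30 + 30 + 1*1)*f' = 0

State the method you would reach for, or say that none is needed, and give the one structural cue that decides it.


Method: a linear integrating factor — the unknown enters only to the first power against a nonzero forcing term — the integrating-factor template applies directly.


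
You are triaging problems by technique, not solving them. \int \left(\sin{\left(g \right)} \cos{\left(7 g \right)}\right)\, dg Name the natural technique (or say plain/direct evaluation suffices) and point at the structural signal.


Technique: a trigonometric identity — the product \sin{\left(g \right)} \cos{\left(7 g \right)} converts to a sum of single-frequency sinusoids via the product-to-sum identity.


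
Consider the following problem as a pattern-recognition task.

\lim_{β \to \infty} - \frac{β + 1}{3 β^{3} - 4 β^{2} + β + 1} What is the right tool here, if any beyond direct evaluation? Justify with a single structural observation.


Technique: dominant-term comparison — divide by the highest power of β present: lower-order terms vanish and the dominant ratio remains. As a single quotient, the ∞/∞ shape would yield to repeated differentiation as well — the growth comparison gets there in one look.


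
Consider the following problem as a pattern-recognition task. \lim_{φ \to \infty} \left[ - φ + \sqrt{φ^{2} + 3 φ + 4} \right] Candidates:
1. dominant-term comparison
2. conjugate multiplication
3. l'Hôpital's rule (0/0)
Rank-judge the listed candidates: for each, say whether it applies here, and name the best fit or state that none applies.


Method: conjugate multiplication — both pieces blow up but their difference is finite; the conjugate trick rationalizes \sqrt{φ^{2} + 3 φ + 4} - φ.
- dominant-term comparison: this limit is not decided by comparing polynomial growth at infinity.
- conjugate multiplication: applies; the problem has the shape this method handles.
- l'Hôpital's rule (0/0): the expression is a difference driving to ∞ − ∞, not a 0/0 quotient — there is no ratio for the rule to differentiate.


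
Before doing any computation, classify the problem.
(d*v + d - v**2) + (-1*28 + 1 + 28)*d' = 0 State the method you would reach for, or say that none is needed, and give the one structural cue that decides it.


Diagnosis: a linear integrating factor — the unknown enters only to the first power against a nonzero forcing term — the integrating-factor template applies directly.


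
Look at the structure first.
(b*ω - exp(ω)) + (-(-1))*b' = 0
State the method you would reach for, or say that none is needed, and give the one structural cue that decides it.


Best approach: a linear integrating factor — arrange it as b' + ω·b = (the forcing term) and the integrating factor does the rest.


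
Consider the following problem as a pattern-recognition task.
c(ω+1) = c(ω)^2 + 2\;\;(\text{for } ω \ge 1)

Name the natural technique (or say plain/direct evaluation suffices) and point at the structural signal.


Best approach: no special technique — the unknown sequence enters the update nonlinearly, so no linear method fits the recurrence as written — direct iteration remains.


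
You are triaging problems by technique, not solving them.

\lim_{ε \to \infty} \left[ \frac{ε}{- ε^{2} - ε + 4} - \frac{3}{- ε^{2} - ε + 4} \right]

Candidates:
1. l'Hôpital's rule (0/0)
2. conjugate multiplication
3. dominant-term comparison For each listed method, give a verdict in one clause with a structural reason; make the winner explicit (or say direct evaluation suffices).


Verdict: dominant-term comparison — as ε grows, only the highest-degree terms matter — compare leading terms and read the limit off.
- l'Hôpital's rule (0/0) — no 0/0 form appears: written as one quotient, top and bottom both grow without bound, and the ratio is decided by their leading terms.
- conjugate multiplication: no divergent radical difference is present for a conjugate pair to cancel.
- dominant-term comparison — applies; the problem has the shape this method handles.


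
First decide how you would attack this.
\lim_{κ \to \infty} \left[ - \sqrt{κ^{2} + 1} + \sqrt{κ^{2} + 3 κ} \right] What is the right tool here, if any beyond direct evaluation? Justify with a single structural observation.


Technique: conjugate multiplication — turning the difference into a conjugate-rationalized ratio makes the limit readable.


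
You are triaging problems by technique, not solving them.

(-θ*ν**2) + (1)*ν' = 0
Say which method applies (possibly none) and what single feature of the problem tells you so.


Diagnosis: separation of variables — one side of the product carries the independent variable, the other the unknown — the textbook separation shape.


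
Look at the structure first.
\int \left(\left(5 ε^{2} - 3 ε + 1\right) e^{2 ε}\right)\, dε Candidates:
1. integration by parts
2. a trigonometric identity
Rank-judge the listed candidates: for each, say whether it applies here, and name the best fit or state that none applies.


Method: integration by parts — the integrand splits as 5 ε^{2} - 3 ε + 1 times e^{2 ε} — repeatedly differentiating the polynomial part kills it, which is the parts ladder.
- integration by parts: yes — fits the structure here.
- a trigonometric identity: no sine or cosine appears, so there is nothing for a trigonometric identity to act on.


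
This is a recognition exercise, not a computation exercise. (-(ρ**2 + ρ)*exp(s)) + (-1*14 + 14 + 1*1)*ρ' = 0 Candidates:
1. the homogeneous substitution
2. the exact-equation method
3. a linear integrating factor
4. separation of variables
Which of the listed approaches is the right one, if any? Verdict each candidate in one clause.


Method: separation of variables — the derivative equals a pure function of s (namely exp(s)) times a pure function of ρ (namely ρ**2 + ρ); divide and integrate each side. Rearranged, this also fits the Bernoulli template directly; separation reads the product structure as given.
- the homogeneous substitution: the slope changes under joint rescaling, failing the degree-zero test.
- the exact-equation method: no potential function has this form as its differential, as written.
- a linear integrating factor — a nonlinear term in the unknown puts this outside the integrating-factor template.
- separation of variables — a fit — the right tool for this form.


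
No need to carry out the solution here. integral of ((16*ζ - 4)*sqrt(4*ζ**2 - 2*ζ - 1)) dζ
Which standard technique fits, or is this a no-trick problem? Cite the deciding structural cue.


Best approach: u-substitution — collected, the integrand has one factor that is, up to a constant, the derivative of an inner expression the rest depends on — substitute for that inner expression.


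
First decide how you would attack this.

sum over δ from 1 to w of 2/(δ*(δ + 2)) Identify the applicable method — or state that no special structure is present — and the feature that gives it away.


Method: telescoping — one partial-fraction pass turns 2/(δ*(δ + 2)) into a shifted difference, and shifted differences telescope.


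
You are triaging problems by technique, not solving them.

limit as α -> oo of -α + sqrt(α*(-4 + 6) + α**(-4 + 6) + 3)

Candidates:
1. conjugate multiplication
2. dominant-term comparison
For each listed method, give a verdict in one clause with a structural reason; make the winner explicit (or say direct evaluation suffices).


Verdict: conjugate multiplication — divergence minus divergence hides a finite answer — expose it by pairing sqrt(α*(-4 + 6) + α**(-4 + 6) + 3) - α with its conjugate.
- conjugate multiplication — yes, a natural case for it.
- dominant-term comparison: leading-power comparison does not apply to this form.


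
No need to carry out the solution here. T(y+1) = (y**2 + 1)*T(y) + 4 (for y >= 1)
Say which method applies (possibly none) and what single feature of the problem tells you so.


Verdict: a summation factor — an index-dependent multiplier y**2 + 1 rules out characteristic roots; a summation factor converts it to a pure difference.


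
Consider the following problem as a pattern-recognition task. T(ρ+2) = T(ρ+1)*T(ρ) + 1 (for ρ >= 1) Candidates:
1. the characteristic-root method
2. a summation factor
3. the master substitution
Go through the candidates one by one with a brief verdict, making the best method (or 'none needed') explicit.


Diagnosis: no special technique — the map from one term to the next is curved, not linear, so linear closed-form machinery does not attach.
- the characteristic-root method: nonlinearity rules out exponential-mode superposition from the start.
- a summation factor: no summation factor applies — the rule is not linear in the sequence values.
- the master substitution — the recursion shifts the index rather than dividing it.


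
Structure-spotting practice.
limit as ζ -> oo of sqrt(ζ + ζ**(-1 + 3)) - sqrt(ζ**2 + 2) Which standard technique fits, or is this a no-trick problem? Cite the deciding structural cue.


Diagnosis: conjugate multiplication — the ∞ − ∞ radical form is the exact trigger for the conjugate maneuver.


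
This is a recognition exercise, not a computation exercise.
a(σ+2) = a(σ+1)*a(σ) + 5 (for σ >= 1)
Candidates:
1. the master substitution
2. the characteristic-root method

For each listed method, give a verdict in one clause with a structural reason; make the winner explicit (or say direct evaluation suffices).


Verdict: no special technique — each new value is a nonlinear function of earlier ones — scaling arguments and superposition both fail.
- the master substitution — the recursion steps by a constant offset, so exponential reindexing is pointless.
- the characteristic-root method: the recursion is nonlinear in the sequence values, so no linear-modes ansatz applies.


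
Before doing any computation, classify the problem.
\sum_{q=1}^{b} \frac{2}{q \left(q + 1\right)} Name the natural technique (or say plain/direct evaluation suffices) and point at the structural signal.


Best approach: telescoping — after splitting \frac{2}{q \left(q + 1\right)} into partial fractions, the pieces are shifted copies of one function and cancel telescopically.


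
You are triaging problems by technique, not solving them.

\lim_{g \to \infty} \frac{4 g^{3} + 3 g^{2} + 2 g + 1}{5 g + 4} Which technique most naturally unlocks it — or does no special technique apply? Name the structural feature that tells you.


Verdict: dominant-term comparison — divide through by the highest power of g; every lower-order term dies and the dominant terms decide the limit. Differentiating the expression as a single quotient would eventually settle it as well; matching dominant growth settles it immediately.


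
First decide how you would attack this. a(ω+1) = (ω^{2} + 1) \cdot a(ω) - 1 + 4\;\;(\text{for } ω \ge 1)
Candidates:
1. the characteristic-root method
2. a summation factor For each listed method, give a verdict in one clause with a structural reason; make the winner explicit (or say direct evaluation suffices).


Best approach: a summation factor — the coefficient ω^{2} + 1 drifts with the index, so no fixed root exists; normalizing by the cumulative product telescopes it.
- the characteristic-root method — the coefficients change with the index, which the root method cannot absorb.
- a summation factor: yes, a natural case for it.


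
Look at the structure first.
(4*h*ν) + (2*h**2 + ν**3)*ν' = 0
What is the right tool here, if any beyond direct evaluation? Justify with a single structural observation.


Verdict: the exact-equation method — checking ∂/∂ν of 4*h*ν against ∂/∂h of 2*h**2 + ν**3: they match — the equation is exact as it stands.


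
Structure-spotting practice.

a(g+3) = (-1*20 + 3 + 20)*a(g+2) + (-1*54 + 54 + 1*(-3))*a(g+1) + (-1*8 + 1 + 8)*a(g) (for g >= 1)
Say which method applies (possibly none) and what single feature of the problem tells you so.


Diagnosis: the characteristic-root method — try a geometric ansatz r^g: constant coefficients turn the recurrence into one polynomial equation in r.


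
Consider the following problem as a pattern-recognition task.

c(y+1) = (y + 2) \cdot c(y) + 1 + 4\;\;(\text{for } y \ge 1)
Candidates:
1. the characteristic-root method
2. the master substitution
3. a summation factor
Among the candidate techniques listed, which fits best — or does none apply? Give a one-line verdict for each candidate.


Technique: a summation factor — first-order linear but the coefficient y + 2 moves with the index — divide by the cumulative product and telescope.
- the characteristic-root method: the coefficients change with the index, which the root method cannot absorb.
- the master substitution: with no divided-index recursive call, reindexing by powers of a base buys nothing.
- a summation factor — yes — fits the structure here.


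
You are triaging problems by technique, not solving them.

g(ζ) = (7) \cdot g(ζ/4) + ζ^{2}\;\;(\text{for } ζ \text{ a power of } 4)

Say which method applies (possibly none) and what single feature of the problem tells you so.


Best approach: the master substitution — treat m = log base 4 of ζ as the new clock: one recursion step advances m by one while ζ scales by 4.


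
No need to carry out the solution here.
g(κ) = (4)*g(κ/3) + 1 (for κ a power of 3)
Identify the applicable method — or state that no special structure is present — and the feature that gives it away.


Best approach: the master substitution — the index is divided (κ/3), not shifted — substitute κ = 3^m to straighten it into a shift recurrence.


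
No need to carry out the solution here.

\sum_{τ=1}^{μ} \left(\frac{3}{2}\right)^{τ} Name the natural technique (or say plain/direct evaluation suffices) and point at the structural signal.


Verdict: the geometric series formula — each term is \frac{3}{2} times the previous one, so the geometric-series formula applies directly.


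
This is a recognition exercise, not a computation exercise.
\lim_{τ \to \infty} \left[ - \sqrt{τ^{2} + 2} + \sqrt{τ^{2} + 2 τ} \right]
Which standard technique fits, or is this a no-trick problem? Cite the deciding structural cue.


Method: conjugate multiplication — two divergent pieces with a minus sign between them and a radical in the mix: rationalize \sqrt{τ^{2} + 2 τ} - \sqrt{τ^{2} + 2} before any limit law applies.


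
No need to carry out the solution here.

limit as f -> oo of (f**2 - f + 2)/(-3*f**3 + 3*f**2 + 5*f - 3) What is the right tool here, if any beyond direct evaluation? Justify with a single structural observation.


Verdict: dominant-term comparison — growth-rate triage: the leading powers of f decide the limit, everything else is noise. Viewed as a single quotient this is an ∞/∞ form — an at-infinity application of l'Hôpital's rule would also resolve it; comparing leading growth reads the answer without differentiating.


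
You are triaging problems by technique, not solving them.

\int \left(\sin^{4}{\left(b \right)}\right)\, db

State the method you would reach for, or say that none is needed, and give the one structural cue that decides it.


Diagnosis: a trigonometric identity — reduce \sin^{4}{\left(b \right)} with the power-reduction formula and the integral becomes first-degree trigonometry.


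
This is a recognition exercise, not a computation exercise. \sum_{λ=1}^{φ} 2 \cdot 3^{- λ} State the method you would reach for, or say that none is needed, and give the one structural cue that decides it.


Best approach: the geometric series formula — consecutive terms stand in a fixed index-free ratio — the geometric sum formula closes it.


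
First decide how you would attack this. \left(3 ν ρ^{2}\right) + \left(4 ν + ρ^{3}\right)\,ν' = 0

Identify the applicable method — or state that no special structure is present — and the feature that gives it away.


Technique: the exact-equation method — equality of cross partials is the green light — assemble the potential function term by term.


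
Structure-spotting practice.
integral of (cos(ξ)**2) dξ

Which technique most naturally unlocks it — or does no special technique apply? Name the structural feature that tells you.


Diagnosis: a trigonometric identity — the exponent on cos(ξ)**2 is even — the power-reduction identity is the standard preprocessing step.


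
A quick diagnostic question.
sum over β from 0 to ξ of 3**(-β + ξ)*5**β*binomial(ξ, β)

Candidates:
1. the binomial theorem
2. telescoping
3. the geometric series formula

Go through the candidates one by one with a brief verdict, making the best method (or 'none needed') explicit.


Verdict: the binomial theorem — terms weighting binomial(ξ, β) against matched powers of 5 and 3 reassemble into (5 + 3)^ξ by the binomial theorem.
- the binomial theorem: yes, a natural case for it.
- telescoping: the terms as presented offer no neighboring cancellation — a telescoping rewrite may exist, but the displayed structure does not hand one over.
- the geometric series formula — there is no constant term-to-term ratio.


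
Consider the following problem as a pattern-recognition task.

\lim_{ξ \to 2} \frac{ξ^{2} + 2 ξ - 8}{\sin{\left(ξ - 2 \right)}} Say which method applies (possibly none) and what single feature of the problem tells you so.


Verdict: l'Hôpital's rule (0/0) — substituting 2 gives 0 over 0; differentiate top and bottom once and re-evaluate. A local series expansion at the point resolves it as well; the rule is the packaged version of that step.


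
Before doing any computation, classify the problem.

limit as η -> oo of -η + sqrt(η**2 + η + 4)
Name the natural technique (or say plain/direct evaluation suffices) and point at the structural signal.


Verdict: conjugate multiplication — divergence minus divergence hides a finite answer — expose it by pairing sqrt(η**2 + η + 4) - η with its conjugate.


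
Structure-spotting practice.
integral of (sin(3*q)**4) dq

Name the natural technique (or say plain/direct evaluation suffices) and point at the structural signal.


Technique: a trigonometric identity — sin(3*q)**4 carries an even exponent — trade it for double-angle cosines before integrating.


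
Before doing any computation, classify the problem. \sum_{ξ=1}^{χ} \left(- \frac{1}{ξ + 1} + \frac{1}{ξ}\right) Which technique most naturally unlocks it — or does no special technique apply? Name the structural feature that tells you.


Best approach: telescoping — write out three consecutive terms and watch the interior cancel: the advanced copy one term subtracts reappears as the very next term's leading piece, pair after pair.


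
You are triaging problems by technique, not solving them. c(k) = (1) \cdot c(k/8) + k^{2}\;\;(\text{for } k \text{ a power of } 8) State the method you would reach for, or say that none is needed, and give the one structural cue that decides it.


Diagnosis: the master substitution — the argument shrinks by the factor 8, so measure the index on a logarithmic scale and the recursion becomes a shift.


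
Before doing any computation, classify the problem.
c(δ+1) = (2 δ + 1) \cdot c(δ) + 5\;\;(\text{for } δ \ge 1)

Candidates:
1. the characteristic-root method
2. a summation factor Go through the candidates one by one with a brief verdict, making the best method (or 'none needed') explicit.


Technique: a summation factor — first-order linear but the coefficient 2 δ + 1 moves with the index — divide by the cumulative product and telescope.
- the characteristic-root method — the coefficients change with the index, which the root method cannot absorb.
- a summation factor — yes — fits the structure here.


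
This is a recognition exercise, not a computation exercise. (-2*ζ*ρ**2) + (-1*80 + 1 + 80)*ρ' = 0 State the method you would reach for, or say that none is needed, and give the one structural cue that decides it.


Best approach: separation of variables — solved for the derivative, the right side splits multiplicatively into a function of each variable alone — divide and integrate each side.


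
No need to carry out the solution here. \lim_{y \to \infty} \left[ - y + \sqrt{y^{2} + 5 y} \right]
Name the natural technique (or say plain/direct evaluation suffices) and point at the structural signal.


Verdict: conjugate multiplication — an infinity-minus-infinity difference with a surviving radical — multiply by the conjugate to cancel the divergence.


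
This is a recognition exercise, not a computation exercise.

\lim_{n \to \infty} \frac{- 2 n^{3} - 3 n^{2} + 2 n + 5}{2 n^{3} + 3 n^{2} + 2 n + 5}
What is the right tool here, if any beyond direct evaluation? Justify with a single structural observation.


Verdict: dominant-term comparison — at large n only the top-degree terms survive; compare the leading terms and the limit falls out. Differentiating the expression as a single quotient would eventually settle it as well; matching dominant growth settles it immediately.


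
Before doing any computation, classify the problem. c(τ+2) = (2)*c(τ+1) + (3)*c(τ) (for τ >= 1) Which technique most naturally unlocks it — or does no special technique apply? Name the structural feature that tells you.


Technique: the characteristic-root method — because shifting τ leaves the equation's coefficients unchanged, exponential trials reduce it to algebra.


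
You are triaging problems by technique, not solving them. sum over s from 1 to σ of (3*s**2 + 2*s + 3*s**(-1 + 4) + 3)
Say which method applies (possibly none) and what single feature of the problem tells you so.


Best approach: no special technique — constant-multiple powers of s with no cancellation partners and no common ratio — use the standard power-sum formulas.


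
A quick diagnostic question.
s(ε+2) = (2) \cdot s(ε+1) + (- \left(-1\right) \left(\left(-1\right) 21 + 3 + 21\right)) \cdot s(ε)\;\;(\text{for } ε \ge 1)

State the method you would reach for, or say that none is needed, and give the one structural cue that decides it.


Diagnosis: the characteristic-root method — linear, homogeneous, constant coefficients: solutions of the form r^ε exist — find the roots of the characteristic polynomial.


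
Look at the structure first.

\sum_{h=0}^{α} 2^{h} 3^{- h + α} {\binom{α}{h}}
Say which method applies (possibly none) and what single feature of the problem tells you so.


Verdict: the binomial theorem — terms weighting {\binom{α}{h}} against matched powers of 2 and 3 reassemble into (2 + 3)^α by the binomial theorem.


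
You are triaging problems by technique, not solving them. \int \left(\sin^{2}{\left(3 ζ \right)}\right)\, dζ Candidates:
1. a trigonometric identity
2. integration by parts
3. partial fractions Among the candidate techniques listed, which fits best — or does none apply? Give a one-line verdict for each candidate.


Diagnosis: a trigonometric identity — \sin^{2}{\left(3 ζ \right)} is an even power — the power-reduction identity rewrites it into first-degree cosines.
- a trigonometric identity: yes, a natural case for it.
- integration by parts: not the natural route: no polynomial-kernel product appears — a recursive parts reduction of the trigonometric product exists, but the identity rewrite is direct.
- partial fractions: the expression is not a ratio of polynomials that decomposes further.


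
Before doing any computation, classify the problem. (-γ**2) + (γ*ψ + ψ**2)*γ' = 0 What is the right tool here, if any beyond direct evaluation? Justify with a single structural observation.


Technique: the homogeneous substitution — scaling ψ and γ together leaves the slope fixed — it depends only on γ/ψ, so substitute the ratio. With the right rearrangement (exchanging the roles of the variables where needed), this also fits a Bernoulli template; the homogeneous substitution reads the structure directly.


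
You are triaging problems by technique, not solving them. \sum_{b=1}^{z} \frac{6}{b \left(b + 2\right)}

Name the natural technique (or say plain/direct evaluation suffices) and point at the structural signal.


Verdict: telescoping — one partial-fraction pass turns \frac{6}{b \left(b + 2\right)} into a shifted difference, and shifted differences telescope.


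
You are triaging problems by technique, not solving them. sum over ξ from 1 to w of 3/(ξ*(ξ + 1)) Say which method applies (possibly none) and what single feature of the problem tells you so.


Diagnosis: telescoping — after splitting 3/(ξ*(ξ + 1)) into partial fractions, the pieces are shifted copies of one function and cancel telescopically.


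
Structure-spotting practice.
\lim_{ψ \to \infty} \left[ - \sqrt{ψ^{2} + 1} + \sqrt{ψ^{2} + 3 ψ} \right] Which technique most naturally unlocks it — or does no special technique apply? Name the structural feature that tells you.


Method: conjugate multiplication — both pieces blow up but their difference is finite; the conjugate trick rationalizes \sqrt{ψ^{2} + 3 ψ} - \sqrt{ψ^{2} + 1}.


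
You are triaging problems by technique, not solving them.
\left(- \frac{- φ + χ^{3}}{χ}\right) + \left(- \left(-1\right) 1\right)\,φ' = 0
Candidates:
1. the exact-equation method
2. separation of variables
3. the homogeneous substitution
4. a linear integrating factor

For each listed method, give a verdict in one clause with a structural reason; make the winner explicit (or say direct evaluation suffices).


Best approach: a linear integrating factor — the unknown enters only to the first power against a nonzero forcing term — the integrating-factor template applies directly.
- the exact-equation method — the mixed-partials test fails on this split — it is not an exact differential as presented.
- separation of variables: the two dependences are entangled, not a clean product of one-variable pieces.
- the homogeneous substitution — the slope changes under joint rescaling, failing the degree-zero test.
- a linear integrating factor: yes — fits the structure here.
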